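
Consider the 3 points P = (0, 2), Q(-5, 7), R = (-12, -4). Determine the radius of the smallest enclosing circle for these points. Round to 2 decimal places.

6.87

Side lengths²: PQ² = 50, PR² = 180, QR² = 170.
Since PR² = 180 < 170 + 50 = 220, the triangle is acute, so the smallest enclosing circle is the circumcircle.
Circumcentre = (-20/3, 1/3), r² = 425/9.
r = √(425/9) ≈ 6.87.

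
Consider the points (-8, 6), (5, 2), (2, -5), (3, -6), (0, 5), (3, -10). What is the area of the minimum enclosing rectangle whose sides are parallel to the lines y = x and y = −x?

In coordinates u = x + y, v = x − y the rectangle is axis-aligned; the map (x,y)→(u,v) scales areas by 2.
u-values: -2, 7, -3, -3, 5, -7; range = 7 − (-7) = 14.
v-values: -14, 3, 7, 9, -5, 13; range = 13 − (-14) = 27.
Area = (14 × 27) / 2 = 189.

189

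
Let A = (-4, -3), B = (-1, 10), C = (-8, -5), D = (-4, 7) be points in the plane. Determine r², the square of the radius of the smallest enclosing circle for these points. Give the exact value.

The farthest pair is B–C with squared distance 274. The circle on this segment as diameter has centre (-4.5, 2.5) and r² = 274/4 = 68.5.
Check A: distance² to centre = 30.5 ≤ 68.5, so it lies inside.
All remaining points lie in this disk, and no smaller disk contains both endpoints, so this is the minimum enclosing circle.

68.5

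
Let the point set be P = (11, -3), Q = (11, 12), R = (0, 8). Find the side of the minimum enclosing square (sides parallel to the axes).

15

The bounding box has width 11 and height 15.
An axis-aligned square enclosing the set must have side ≥ max(width, height).
So the minimum side is max(11, 15) = 15.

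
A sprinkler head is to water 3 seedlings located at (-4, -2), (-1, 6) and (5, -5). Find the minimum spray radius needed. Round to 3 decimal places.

6.269

Call the three points A, B, C in the order given.
Side lengths²: AB² = 73, AC² = 90, BC² = 157.
Since BC² = 157 < 90 + 73 = 163, the triangle is acute, so the smallest enclosing circle is the circumcircle.
Circumcentre = (97/54, 7/18), r² = 57305/1458.
r = √(57305/1458) ≈ 6.269.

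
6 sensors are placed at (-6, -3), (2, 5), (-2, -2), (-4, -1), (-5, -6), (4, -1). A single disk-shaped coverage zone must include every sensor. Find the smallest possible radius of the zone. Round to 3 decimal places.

6.519

The farthest pair is (2, 5)–(-5, -6) with squared distance 170. The circle on this segment as diameter has centre (-1.5, -0.5) and r² = 170/4 = 42.5.
Check (-6, -3): distance² to centre = 26.5 ≤ 42.5, so it lies inside.
All remaining points lie in this disk, and no smaller disk contains both endpoints, so this is the minimum enclosing circle.
r = √(42.5) ≈ 6.519.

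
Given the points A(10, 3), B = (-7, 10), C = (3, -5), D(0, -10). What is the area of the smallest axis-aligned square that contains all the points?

The bounding box has width 17 and height 20.
An axis-aligned square enclosing the set must have side ≥ max(width, height).
So the minimum side is max(17, 20) = 20.
Area = 20² = 400.

400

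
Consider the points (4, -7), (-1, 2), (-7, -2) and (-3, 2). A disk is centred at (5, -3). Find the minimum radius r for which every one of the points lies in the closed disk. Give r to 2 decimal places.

The required radius is the distance from (5, -3) to the farthest point.
Squared distances: 17, 61, 145, 89.
Maximum is 145, attained at (-7, -2).
r = √145 ≈ 12.04.

12.04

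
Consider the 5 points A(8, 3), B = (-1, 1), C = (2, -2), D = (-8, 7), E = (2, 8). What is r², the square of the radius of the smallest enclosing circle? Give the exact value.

68

By Welzl's lemma the MEC is supported by two points (diametrically opposite) or three points (on a circumcircle).
The farthest pair is A–D with squared distance 272. The circle on this segment as diameter has centre (0, 5) and r² = 272/4 = 68.
Check B: distance² to centre = 17 ≤ 68, so it lies inside.
All remaining points lie in this disk, and no smaller disk contains both endpoints, so this is the minimum enclosing circle.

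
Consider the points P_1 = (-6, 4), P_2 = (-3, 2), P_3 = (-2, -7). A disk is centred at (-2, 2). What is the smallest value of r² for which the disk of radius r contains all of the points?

The required radius is the distance from (-2, 2) to the farthest point.
Squared distances: 20, 1, 81.
Maximum is 81, attained at P_3.

81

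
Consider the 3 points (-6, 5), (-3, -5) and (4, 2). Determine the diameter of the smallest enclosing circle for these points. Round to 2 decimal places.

Call the three points A, B, C in the order given.
Side lengths²: AB² = 109, AC² = 109, BC² = 98.
Since AC² = 109 < 109 + 98 = 207, the triangle is acute, so the smallest enclosing circle is the circumcircle.
Circumcentre = (-47/26, 21/26), r² = 11881/338.
Diameter = 2r = 2√(11881/338) ≈ 11.86.

11.86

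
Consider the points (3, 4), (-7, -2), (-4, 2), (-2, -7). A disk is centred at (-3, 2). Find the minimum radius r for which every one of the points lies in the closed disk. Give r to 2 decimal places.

9.06

The required radius is the distance from (-3, 2) to the farthest point.
Squared distances: 40, 32, 1, 82.
Maximum is 82, attained at (-2, -7).
r = √82 ≈ 9.06.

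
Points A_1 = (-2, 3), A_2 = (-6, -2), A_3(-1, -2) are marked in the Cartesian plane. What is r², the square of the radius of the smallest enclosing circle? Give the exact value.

Side lengths²: A_1A_2² = 41, A_1A_3² = 26, A_2A_3² = 25.
Since A_1A_2² = 41 < 26 + 25 = 51, the triangle is acute, so the smallest enclosing circle is the circumcircle.
Circumcentre = (-3.5, 0.1), r² = 10.66.

10.66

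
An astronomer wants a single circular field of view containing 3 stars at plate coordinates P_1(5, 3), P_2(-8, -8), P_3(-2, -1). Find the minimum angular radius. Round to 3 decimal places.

Side lengths²: P_1P_2² = 290, P_1P_3² = 65, P_2P_3² = 85.
Since P_1P_2² = 290 ≥ 85 + 65 = 150, the angle opposite P_1P_2 is not acute, so the smallest enclosing circle has P_1P_2 as diameter.
Centre = midpoint of P_1P_2 = (-1.5, -2.5), r² = 290/4 = 72.5.
r = √(72.5) ≈ 8.515.

8.515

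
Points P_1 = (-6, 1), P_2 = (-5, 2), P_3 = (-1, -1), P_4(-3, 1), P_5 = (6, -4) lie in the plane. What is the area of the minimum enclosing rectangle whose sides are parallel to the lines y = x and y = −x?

59.5

In coordinates u = x + y, v = x − y the rectangle is axis-aligned; the map (x,y)→(u,v) scales areas by 2.
u-values: -5, -3, -2, -2, 2; range = 2 − (-5) = 7.
v-values: -7, -7, 0, -4, 10; range = 10 − (-7) = 17.
Area = (7 × 17) / 2 = 59.5.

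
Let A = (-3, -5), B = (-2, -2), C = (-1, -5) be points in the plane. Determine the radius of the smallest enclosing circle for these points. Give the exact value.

5/3

Side lengths²: AB² = 10, AC² = 4, BC² = 10.
Since BC² = 10 < 10 + 4 = 14, the triangle is acute, so the smallest enclosing circle is the circumcircle.
Circumcentre = (-2, -11/3), r² = 25/9.
r = √(25/9) = 5/3.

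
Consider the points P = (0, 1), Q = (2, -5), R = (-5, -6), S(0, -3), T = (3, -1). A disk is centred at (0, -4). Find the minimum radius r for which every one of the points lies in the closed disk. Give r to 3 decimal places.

The required radius is the distance from (0, -4) to the farthest point.
Squared distances: 25, 5, 29, 1, 18.
Maximum is 29, attained at R.
r = √29 ≈ 5.385.

5.385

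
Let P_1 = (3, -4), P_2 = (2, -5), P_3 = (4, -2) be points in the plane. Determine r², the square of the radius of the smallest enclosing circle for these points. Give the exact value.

3.25

Side lengths²: P_1P_2² = 2, P_1P_3² = 5, P_2P_3² = 13.
Since P_2P_3² = 13 ≥ 5 + 2 = 7, the angle opposite P_2P_3 is not acute, so the smallest enclosing circle has P_2P_3 as diameter.
Centre = midpoint of P_2P_3 = (3, -3.5), r² = 13/4 = 3.25.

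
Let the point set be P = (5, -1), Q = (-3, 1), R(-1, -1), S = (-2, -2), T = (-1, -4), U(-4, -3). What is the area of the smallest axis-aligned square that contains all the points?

The bounding box has width 9 and height 5.
An axis-aligned square enclosing the set must have side ≥ max(width, height).
So the minimum side is max(9, 5) = 9.
Area = 9² = 81.

81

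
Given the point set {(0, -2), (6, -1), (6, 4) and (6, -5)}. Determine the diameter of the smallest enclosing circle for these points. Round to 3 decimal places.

9.487

The minimum enclosing circle is determined by three boundary points: (0, -2), (6, 4), (6, -5).
Their circumcentre is (4.5, -0.5) with r² = 22.5.
The farthest remaining point (6, -1) is at distance² 2.5 ≤ 22.5.
Diameter = 2r = 2√(22.5) ≈ 9.487.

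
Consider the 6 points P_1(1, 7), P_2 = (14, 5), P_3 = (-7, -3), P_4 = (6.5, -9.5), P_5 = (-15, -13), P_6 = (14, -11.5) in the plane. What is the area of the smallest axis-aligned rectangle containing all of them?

580

x ranges over [-15, 14], width 29.
y ranges over [-13, 7], height 20.
Area = 29 × 20 = 580.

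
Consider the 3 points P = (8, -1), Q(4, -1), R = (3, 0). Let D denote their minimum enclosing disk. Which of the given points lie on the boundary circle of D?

P, R

Side lengths²: PQ² = 16, PR² = 26, QR² = 2.
Since PR² = 26 ≥ 16 + 2 = 18, the angle opposite PR is not acute, so the smallest enclosing circle has PR as diameter.
Centre = midpoint of PR = (5.5, -0.5), r² = 26/4 = 6.5.
The points at distance exactly r from the centre are P, R — 2 points.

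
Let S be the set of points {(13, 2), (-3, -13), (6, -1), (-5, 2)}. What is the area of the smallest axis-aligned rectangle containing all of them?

270

x ranges over [-5, 13], width 18.
y ranges over [-13, 2], height 15.
Area = 18 × 15 = 270.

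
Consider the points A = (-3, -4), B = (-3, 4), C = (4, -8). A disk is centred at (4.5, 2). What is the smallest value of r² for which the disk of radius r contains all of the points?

100.25

The required radius is the distance from (4.5, 2) to the farthest point.
Squared distances: 92.25, 60.25, 100.25.
Maximum is 100.25, attained at C.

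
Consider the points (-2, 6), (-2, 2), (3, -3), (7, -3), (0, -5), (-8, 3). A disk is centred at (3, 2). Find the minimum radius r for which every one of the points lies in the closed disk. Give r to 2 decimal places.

The required radius is the distance from (3, 2) to the farthest point.
Squared distances: 41, 25, 25, 41, 58, 122.
Maximum is 122, attained at (-8, 3).
r = √122 ≈ 11.05.

11.05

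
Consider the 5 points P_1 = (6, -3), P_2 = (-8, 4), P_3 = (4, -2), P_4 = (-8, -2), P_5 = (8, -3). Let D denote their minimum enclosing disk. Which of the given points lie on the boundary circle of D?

The farthest pair is P_2–P_5 with squared distance 305. The circle on this segment as diameter has centre (0, 0.5) and r² = 305/4 = 76.25.
Check P_1: distance² to centre = 48.25 ≤ 76.25, so it lies inside.
All remaining points lie in this disk, and no smaller disk contains both endpoints, so this is the minimum enclosing circle.
The points at distance exactly r from the centre are P_2, P_5 — 2 points.

P_2, P_5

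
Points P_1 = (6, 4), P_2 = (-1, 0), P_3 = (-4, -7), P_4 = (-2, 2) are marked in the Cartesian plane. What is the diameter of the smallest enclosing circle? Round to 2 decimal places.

14.87

A smallest enclosing disk is always determined by at most three of the input points on its boundary.
The farthest pair is P_1–P_3 with squared distance 221. The circle on this segment as diameter has centre (1, -1.5) and r² = 221/4 = 55.25.
Check P_2: distance² to centre = 6.25 ≤ 55.25, so it lies inside.
All remaining points lie in this disk, and no smaller disk contains both endpoints, so this is the minimum enclosing circle.
Diameter = 2r = 2√(55.25) ≈ 14.87.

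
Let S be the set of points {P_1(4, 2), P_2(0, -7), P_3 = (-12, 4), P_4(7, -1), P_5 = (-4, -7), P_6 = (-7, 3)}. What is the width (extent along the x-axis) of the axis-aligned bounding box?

19

max x = 7, min x = -12, so width = 19.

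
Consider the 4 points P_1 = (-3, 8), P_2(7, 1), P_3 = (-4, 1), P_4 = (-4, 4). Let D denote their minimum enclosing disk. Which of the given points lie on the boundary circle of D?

P_1, P_2, P_3

The minimum enclosing circle of a finite set is fixed by two of the points (as a diameter) or three (as a circumcircle).
The minimum enclosing circle is determined by three boundary points: P_1, P_2, P_3.
Their circumcentre is (1.5, 53/14) with r² = 3725/98.
The farthest remaining point P_4 is at distance² 2969/98 ≤ 3725/98.
The points at distance exactly r from the centre are P_1, P_2, P_3 — 3 points.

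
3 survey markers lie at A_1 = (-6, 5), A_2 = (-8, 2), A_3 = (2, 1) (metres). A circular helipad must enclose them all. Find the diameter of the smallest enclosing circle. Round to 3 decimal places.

10.050

Side lengths²: A_1A_2² = 13, A_1A_3² = 80, A_2A_3² = 101.
Since A_2A_3² = 101 ≥ 80 + 13 = 93, the angle opposite A_2A_3 is not acute, so the smallest enclosing circle has A_2A_3 as diameter.
Centre = midpoint of A_2A_3 = (-3, 1.5), r² = 101/4 = 25.25.
Diameter = 2r = 2√(25.25) ≈ 10.050.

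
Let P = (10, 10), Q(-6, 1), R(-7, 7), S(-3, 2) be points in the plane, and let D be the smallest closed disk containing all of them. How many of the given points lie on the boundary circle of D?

The minimum enclosing circle of a finite set is fixed by two of the points (as a diameter) or three (as a circumcircle).
The farthest pair is P–Q with squared distance 337. The circle on this segment as diameter has centre (2, 5.5) and r² = 337/4 = 84.25.
Check R: distance² to centre = 83.25 ≤ 84.25, so it lies inside.
All remaining points lie in this disk, and no smaller disk contains both endpoints, so this is the minimum enclosing circle.
The points at distance exactly r from the centre are P, Q — 2 points.

2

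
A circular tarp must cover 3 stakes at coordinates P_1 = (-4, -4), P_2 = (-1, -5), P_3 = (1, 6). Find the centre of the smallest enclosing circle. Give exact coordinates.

Side lengths²: P_1P_2² = 10, P_1P_3² = 125, P_2P_3² = 125.
Since P_2P_3² = 125 < 125 + 10 = 135, the triangle is acute, so the smallest enclosing circle is the circumcircle.
Circumcentre = (-11/14, 9/14), r² = 3125/98.
Centre = (-11/14, 9/14).

(-11/14, 9/14)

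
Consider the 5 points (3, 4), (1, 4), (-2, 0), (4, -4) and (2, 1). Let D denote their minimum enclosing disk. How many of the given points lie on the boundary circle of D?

By Welzl's lemma the MEC is supported by two points (diametrically opposite) or three points (on a circumcircle).
The minimum enclosing circle is determined by three boundary points: (1, 4), (-2, 0), (4, -4).
Their circumcentre is (41/18, -1/12) with r² = 23725/1296.
The farthest remaining point (3, 4) is at distance² 22285/1296 ≤ 23725/1296.
The points at distance exactly r from the centre are (1, 4), (-2, 0), (4, -4) — 3 points.

3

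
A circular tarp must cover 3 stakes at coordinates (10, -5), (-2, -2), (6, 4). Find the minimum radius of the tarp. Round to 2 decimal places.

Call the three points A, B, C in the order given.
Side lengths²: AB² = 153, AC² = 97, BC² = 100.
Since AB² = 153 < 100 + 97 = 197, the triangle is acute, so the smallest enclosing circle is the circumcircle.
Circumcentre = (4.34375, -2.125), r² = 40.2587890625.
r = √(40.2587890625) ≈ 6.34.

6.34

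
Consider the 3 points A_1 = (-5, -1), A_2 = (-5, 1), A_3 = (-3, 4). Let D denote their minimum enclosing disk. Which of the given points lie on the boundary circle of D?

A_1, A_3

Side lengths²: A_1A_2² = 4, A_1A_3² = 29, A_2A_3² = 13.
Since A_1A_3² = 29 ≥ 13 + 4 = 17, the angle opposite A_1A_3 is not acute, so the smallest enclosing circle has A_1A_3 as diameter.
Centre = midpoint of A_1A_3 = (-4, 1.5), r² = 29/4 = 7.25.
The points at distance exactly r from the centre are A_1, A_3 — 2 points.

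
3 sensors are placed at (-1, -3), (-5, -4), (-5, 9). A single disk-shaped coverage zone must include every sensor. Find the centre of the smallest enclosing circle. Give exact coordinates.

(-4.5, 2.5)

Call the three points A, B, C in the order given.
Side lengths²: AB² = 17, AC² = 160, BC² = 169.
Since BC² = 169 < 160 + 17 = 177, the triangle is acute, so the smallest enclosing circle is the circumcircle.
Circumcentre = (-4.5, 2.5), r² = 42.5.
Centre = (-4.5, 2.5).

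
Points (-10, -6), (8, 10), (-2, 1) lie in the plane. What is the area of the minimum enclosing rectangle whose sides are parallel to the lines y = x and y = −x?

In coordinates u = x + y, v = x − y the rectangle is axis-aligned; the map (x,y)→(u,v) scales areas by 2.
u-values: -16, 18, -1; range = 18 − (-16) = 34.
v-values: -4, -2, -3; range = -2 − (-4) = 2.
Area = (34 × 2) / 2 = 34.

34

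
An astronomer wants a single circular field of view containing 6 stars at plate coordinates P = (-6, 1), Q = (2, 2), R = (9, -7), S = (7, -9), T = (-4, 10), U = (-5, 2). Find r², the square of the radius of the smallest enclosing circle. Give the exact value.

By Welzl's lemma the MEC is supported by two points (diametrically opposite) or three points (on a circumcircle).
The farthest pair is S–T with squared distance 482. The circle on this segment as diameter has centre (1.5, 0.5) and r² = 482/4 = 120.5.
Check P: distance² to centre = 56.5 ≤ 120.5, so it lies inside.
All remaining points lie in this disk, and no smaller disk contains both endpoints, so this is the minimum enclosing circle.

120.5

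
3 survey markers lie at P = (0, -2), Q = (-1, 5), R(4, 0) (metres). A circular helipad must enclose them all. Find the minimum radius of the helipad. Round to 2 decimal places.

Side lengths²: PQ² = 50, PR² = 20, QR² = 50.
Since QR² = 50 < 50 + 20 = 70, the triangle is acute, so the smallest enclosing circle is the circumcircle.
Circumcentre = (2/3, 5/3), r² = 125/9.
r = √(125/9) ≈ 3.73.

3.73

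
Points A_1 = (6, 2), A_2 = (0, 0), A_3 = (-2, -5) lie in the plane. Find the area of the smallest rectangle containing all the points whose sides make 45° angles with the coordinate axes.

30

In coordinates u = x + y, v = x − y the rectangle is axis-aligned; the map (x,y)→(u,v) scales areas by 2.
u-values: 8, 0, -7; range = 8 − (-7) = 15.
v-values: 4, 0, 3; range = 4 − 0 = 4.
Area = (15 × 4) / 2 = 30.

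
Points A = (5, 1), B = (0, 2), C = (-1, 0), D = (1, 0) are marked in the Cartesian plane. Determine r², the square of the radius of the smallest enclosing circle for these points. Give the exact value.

9.25

The farthest pair is A–C with squared distance 37. The circle on this segment as diameter has centre (2, 0.5) and r² = 37/4 = 9.25.
Check B: distance² to centre = 6.25 ≤ 9.25, so it lies inside.
All remaining points lie in this disk, and no smaller disk contains both endpoints, so this is the minimum enclosing circle.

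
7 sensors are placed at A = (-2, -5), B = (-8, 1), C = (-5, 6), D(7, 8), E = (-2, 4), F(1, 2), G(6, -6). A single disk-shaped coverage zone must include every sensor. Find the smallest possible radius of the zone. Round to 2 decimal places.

By Welzl's lemma the MEC is supported by two points (diametrically opposite) or three points (on a circumcircle).
The minimum enclosing circle is determined by three boundary points: B, D, G.
Their circumcentre is (55/58, 81/58) with r² = 134945/1682.
The farthest remaining point C is at distance² 95157/1682 ≤ 134945/1682.
r = √(134945/1682) ≈ 8.96.

8.96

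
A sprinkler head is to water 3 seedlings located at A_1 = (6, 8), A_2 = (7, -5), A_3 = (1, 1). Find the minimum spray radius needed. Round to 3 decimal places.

Side lengths²: A_1A_2² = 170, A_1A_3² = 74, A_2A_3² = 72.
Since A_1A_2² = 170 ≥ 74 + 72 = 146, the angle opposite A_1A_2 is not acute, so the smallest enclosing circle has A_1A_2 as diameter.
Centre = midpoint of A_1A_2 = (6.5, 1.5), r² = 170/4 = 42.5.
r = √(42.5) ≈ 6.519.

6.519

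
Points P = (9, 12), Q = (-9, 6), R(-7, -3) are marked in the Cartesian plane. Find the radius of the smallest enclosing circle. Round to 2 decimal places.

Side lengths²: PQ² = 360, PR² = 481, QR² = 85.
Since PR² = 481 ≥ 360 + 85 = 445, the angle opposite PR is not acute, so the smallest enclosing circle has PR as diameter.
Centre = midpoint of PR = (1, 4.5), r² = 481/4 = 120.25.
r = √(120.25) ≈ 10.97.

10.97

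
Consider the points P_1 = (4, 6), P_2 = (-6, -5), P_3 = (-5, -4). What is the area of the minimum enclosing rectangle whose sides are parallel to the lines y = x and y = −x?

In coordinates u = x + y, v = x − y the rectangle is axis-aligned; the map (x,y)→(u,v) scales areas by 2.
u-values: 10, -11, -9; range = 10 − (-11) = 21.
v-values: -2, -1, -1; range = -1 − (-2) = 1.
Area = (21 × 1) / 2 = 10.5.

10.5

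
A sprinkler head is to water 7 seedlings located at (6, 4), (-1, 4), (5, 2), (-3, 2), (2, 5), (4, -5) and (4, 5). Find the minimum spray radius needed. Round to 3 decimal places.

The minimum enclosing circle is determined by three boundary points: (6, 4), (-3, 2), (4, -5).
Their circumcentre is (47/22, 3/22) with r² = 7225/242.
The farthest remaining point (4, 5) is at distance² 6565/242 ≤ 7225/242.
r = √(7225/242) ≈ 5.464.

5.464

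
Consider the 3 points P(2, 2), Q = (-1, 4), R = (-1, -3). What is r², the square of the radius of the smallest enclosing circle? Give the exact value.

Side lengths²: PQ² = 13, PR² = 34, QR² = 49.
Since QR² = 49 ≥ 34 + 13 = 47, the angle opposite QR is not acute, so the smallest enclosing circle has QR as diameter.
Centre = midpoint of QR = (-1, 0.5), r² = 49/4 = 12.25.

12.25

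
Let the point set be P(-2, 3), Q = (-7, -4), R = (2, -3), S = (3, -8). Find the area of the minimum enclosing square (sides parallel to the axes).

The bounding box has width 10 and height 11.
An axis-aligned square enclosing the set must have side ≥ max(width, height).
So the minimum side is max(10, 11) = 11.
Area = 11² = 121.

121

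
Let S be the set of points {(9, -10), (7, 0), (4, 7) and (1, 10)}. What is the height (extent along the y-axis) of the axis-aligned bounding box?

20

max y = 10, min y = -10, so height = 20.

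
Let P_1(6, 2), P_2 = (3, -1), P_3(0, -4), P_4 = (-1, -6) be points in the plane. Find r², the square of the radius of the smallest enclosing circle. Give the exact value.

A smallest enclosing disk is always determined by at most three of the input points on its boundary.
The farthest pair is P_1–P_4 with squared distance 113. The circle on this segment as diameter has centre (2.5, -2) and r² = 113/4 = 28.25.
Check P_2: distance² to centre = 1.25 ≤ 28.25, so it lies inside.
All remaining points lie in this disk, and no smaller disk contains both endpoints, so this is the minimum enclosing circle.

28.25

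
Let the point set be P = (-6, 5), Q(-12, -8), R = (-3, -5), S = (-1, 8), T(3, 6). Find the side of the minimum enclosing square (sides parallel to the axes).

The bounding box has width 15 and height 16.
An axis-aligned square enclosing the set must have side ≥ max(width, height).
So the minimum side is max(15, 16) = 16.

16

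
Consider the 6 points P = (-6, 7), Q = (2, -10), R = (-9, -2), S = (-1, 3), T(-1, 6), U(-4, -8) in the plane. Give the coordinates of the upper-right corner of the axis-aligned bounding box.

x-range [-9, 2], y-range [-10, 7].
The upper-right corner is (2, 7).

(2, 7)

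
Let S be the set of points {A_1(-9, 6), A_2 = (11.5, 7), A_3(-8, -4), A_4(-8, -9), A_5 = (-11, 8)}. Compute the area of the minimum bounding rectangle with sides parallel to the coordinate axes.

x ranges over [-11, 11.5], width 22.5.
y ranges over [-9, 8], height 17.
Area = 22.5 × 17 = 382.5.

382.5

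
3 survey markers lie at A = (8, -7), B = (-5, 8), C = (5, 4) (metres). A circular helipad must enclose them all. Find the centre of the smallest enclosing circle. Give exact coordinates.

(1.5, 0.5)

Side lengths²: AB² = 394, AC² = 130, BC² = 116.
Since AB² = 394 ≥ 130 + 116 = 246, the angle opposite AB is not acute, so the smallest enclosing circle has AB as diameter.
Centre = midpoint of AB = (1.5, 0.5), r² = 394/4 = 98.5.
Centre = (1.5, 0.5).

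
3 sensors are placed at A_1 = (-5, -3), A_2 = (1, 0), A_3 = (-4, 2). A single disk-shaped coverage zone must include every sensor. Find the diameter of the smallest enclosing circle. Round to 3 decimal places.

6.822

Side lengths²: A_1A_2² = 45, A_1A_3² = 26, A_2A_3² = 29.
Since A_1A_2² = 45 < 29 + 26 = 55, the triangle is acute, so the smallest enclosing circle is the circumcircle.
Circumcentre = (-41/18, -17/18), r² = 1885/162.
Diameter = 2r = 2√(1885/162) ≈ 6.822.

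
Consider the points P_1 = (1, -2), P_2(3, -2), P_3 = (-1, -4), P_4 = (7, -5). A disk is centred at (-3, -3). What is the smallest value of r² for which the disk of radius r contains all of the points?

104

The required radius is the distance from (-3, -3) to the farthest point.
Squared distances: 17, 37, 5, 104.
Maximum is 104, attained at P_4.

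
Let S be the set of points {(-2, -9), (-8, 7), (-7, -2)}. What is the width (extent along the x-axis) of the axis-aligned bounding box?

max x = -2, min x = -8, so width = 6.

6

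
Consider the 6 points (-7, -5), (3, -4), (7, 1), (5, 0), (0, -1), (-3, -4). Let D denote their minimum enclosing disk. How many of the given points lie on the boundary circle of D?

2

A smallest enclosing disk is always determined by at most three of the input points on its boundary.
The farthest pair is (-7, -5)–(7, 1) with squared distance 232. The circle on this segment as diameter has centre (0, -2) and r² = 232/4 = 58.
Check (3, -4): distance² to centre = 13 ≤ 58, so it lies inside.
All remaining points lie in this disk, and no smaller disk contains both endpoints, so this is the minimum enclosing circle.
The points at distance exactly r from the centre are (-7, -5), (7, 1) — 2 points.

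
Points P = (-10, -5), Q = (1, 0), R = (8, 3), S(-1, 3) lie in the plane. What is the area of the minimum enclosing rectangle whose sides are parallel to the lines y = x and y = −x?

In coordinates u = x + y, v = x − y the rectangle is axis-aligned; the map (x,y)→(u,v) scales areas by 2.
u-values: -15, 1, 11, 2; range = 11 − (-15) = 26.
v-values: -5, 1, 5, -4; range = 5 − (-5) = 10.
Area = (26 × 10) / 2 = 130.

130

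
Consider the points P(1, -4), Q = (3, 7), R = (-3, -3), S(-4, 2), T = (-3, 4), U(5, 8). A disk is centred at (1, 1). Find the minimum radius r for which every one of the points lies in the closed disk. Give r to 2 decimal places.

The required radius is the distance from (1, 1) to the farthest point.
Squared distances: 25, 40, 32, 26, 25, 65.
Maximum is 65, attained at U.
r = √65 ≈ 8.06.

8.06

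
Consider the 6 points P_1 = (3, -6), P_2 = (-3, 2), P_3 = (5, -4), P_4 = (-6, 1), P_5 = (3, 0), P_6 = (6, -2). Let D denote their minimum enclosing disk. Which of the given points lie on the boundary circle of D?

The minimum enclosing circle of a finite set is fixed by two of the points (as a diameter) or three (as a circumcircle).
The minimum enclosing circle is determined by three boundary points: P_1, P_4, P_6.
Their circumcentre is (-1/38, -23/38) with r² = 27625/722.
The farthest remaining point P_3 is at distance² 26561/722 ≤ 27625/722.
The points at distance exactly r from the centre are P_1, P_4, P_6 — 3 points.

P_1, P_4, P_6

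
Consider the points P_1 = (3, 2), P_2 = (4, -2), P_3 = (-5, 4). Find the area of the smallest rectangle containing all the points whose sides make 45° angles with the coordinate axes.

In coordinates u = x + y, v = x − y the rectangle is axis-aligned; the map (x,y)→(u,v) scales areas by 2.
u-values: 5, 2, -1; range = 5 − (-1) = 6.
v-values: 1, 6, -9; range = 6 − (-9) = 15.
Area = (6 × 15) / 2 = 45.

45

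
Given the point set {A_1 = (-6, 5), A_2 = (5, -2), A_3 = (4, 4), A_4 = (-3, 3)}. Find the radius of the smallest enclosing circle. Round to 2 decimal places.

The minimum enclosing circle of a finite set is fixed by two of the points (as a diameter) or three (as a circumcircle).
The farthest pair is A_1–A_2 with squared distance 170. The circle on this segment as diameter has centre (-0.5, 1.5) and r² = 170/4 = 42.5.
Check A_3: distance² to centre = 26.5 ≤ 42.5, so it lies inside.
All remaining points lie in this disk, and no smaller disk contains both endpoints, so this is the minimum enclosing circle.
r = √(42.5) ≈ 6.52.

6.52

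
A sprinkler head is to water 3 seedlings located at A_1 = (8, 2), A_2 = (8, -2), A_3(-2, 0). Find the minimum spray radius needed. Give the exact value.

5.2

Side lengths²: A_1A_2² = 16, A_1A_3² = 104, A_2A_3² = 104.
Since A_2A_3² = 104 < 104 + 16 = 120, the triangle is acute, so the smallest enclosing circle is the circumcircle.
Circumcentre = (3.2, 0), r² = 27.04.
r = √(27.04) = 5.2.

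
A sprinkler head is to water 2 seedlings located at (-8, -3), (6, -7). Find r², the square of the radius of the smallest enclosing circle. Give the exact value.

53

The smallest circle enclosing two points has them as diameter endpoints.
Centre = midpoint = (-1, -5); r² = |(-8, -3)−(6, -7)|²/4 = 212/4 = 53.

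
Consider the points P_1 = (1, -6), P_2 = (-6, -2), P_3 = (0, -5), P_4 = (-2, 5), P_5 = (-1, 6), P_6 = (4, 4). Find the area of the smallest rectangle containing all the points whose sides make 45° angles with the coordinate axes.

In coordinates u = x + y, v = x − y the rectangle is axis-aligned; the map (x,y)→(u,v) scales areas by 2.
u-values: -5, -8, -5, 3, 5, 8; range = 8 − (-8) = 16.
v-values: 7, -4, 5, -7, -7, 0; range = 7 − (-7) = 14.
Area = (16 × 14) / 2 = 112.

112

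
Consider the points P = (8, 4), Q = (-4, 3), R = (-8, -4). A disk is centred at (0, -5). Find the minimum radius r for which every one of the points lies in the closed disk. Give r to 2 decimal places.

12.04

The required radius is the distance from (0, -5) to the farthest point.
Squared distances: 145, 80, 65.
Maximum is 145, attained at P.
r = √145 ≈ 12.04.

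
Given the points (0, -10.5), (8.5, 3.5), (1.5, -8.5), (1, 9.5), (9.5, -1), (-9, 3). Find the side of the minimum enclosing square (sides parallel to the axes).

20

The bounding box has width 18.5 and height 20.
An axis-aligned square enclosing the set must have side ≥ max(width, height).
So the minimum side is max(18.5, 20) = 20.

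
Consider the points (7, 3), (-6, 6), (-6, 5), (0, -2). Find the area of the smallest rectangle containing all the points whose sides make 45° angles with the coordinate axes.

96

In coordinates u = x + y, v = x − y the rectangle is axis-aligned; the map (x,y)→(u,v) scales areas by 2.
u-values: 10, 0, -1, -2; range = 10 − (-2) = 12.
v-values: 4, -12, -11, 2; range = 4 − (-12) = 16.
Area = (12 × 16) / 2 = 96.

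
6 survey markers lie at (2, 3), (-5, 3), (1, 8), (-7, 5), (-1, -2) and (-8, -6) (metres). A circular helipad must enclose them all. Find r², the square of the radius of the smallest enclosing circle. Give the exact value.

A smallest enclosing disk is always determined by at most three of the input points on its boundary.
The farthest pair is (1, 8)–(-8, -6) with squared distance 277. The circle on this segment as diameter has centre (-3.5, 1) and r² = 277/4 = 69.25.
Check (2, 3): distance² to centre = 34.25 ≤ 69.25, so it lies inside.
All remaining points lie in this disk, and no smaller disk contains both endpoints, so this is the minimum enclosing circle.

69.25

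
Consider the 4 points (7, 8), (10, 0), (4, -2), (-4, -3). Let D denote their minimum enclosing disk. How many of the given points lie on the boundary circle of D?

The minimum enclosing circle of a finite set is fixed by two of the points (as a diameter) or three (as a circumcircle).
The minimum enclosing circle is determined by three boundary points: (7, 8), (10, 0), (-4, -3).
Their circumcentre is (51/22, 37/22) with r² = 14965/242.
The farthest remaining point (4, -2) is at distance² 3965/242 ≤ 14965/242.
The points at distance exactly r from the centre are (7, 8), (10, 0), (-4, -3) — 3 points.

3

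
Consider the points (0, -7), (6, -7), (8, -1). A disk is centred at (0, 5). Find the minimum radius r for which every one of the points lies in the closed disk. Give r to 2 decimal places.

13.42

The required radius is the distance from (0, 5) to the farthest point.
Squared distances: 144, 180, 100.
Maximum is 180, attained at (6, -7).
r = √180 ≈ 13.42.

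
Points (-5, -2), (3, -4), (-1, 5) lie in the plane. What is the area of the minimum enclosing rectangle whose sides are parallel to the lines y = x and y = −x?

71.5

In coordinates u = x + y, v = x − y the rectangle is axis-aligned; the map (x,y)→(u,v) scales areas by 2.
u-values: -7, -1, 4; range = 4 − (-7) = 11.
v-values: -3, 7, -6; range = 7 − (-6) = 13.
Area = (11 × 13) / 2 = 71.5.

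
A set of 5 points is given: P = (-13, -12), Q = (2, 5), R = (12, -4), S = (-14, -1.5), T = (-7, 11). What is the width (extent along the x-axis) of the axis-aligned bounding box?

26

max x = 12, min x = -14, so width = 26.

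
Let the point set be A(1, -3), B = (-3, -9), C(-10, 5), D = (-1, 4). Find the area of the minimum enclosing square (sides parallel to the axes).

196

The bounding box has width 11 and height 14.
An axis-aligned square enclosing the set must have side ≥ max(width, height).
So the minimum side is max(11, 14) = 14.
Area = 14² = 196.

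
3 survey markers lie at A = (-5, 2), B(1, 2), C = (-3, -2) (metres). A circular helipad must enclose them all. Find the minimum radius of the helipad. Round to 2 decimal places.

Side lengths²: AB² = 36, AC² = 20, BC² = 32.
Since AB² = 36 < 32 + 20 = 52, the triangle is acute, so the smallest enclosing circle is the circumcircle.
Circumcentre = (-2, 1), r² = 10.
r = √10 ≈ 3.16.

3.16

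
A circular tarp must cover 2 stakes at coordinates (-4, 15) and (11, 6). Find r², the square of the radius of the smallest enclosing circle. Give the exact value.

76.5

The smallest circle enclosing two points has them as diameter endpoints.
Centre = midpoint = (3.5, 10.5); r² = |(-4, 15)−(11, 6)|²/4 = 306/4 = 76.5.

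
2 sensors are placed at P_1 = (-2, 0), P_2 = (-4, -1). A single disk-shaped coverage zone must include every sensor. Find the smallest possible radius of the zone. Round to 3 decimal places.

The smallest circle enclosing two points has them as diameter endpoints.
Centre = midpoint = (-3, -0.5); r² = |P_1P_2|²/4 = 5/4 = 1.25.
r = √(1.25) ≈ 1.118.

1.118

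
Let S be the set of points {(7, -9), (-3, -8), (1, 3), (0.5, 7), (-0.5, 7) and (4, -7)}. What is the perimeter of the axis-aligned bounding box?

Width = max x − min x = 7 − (-3) = 10.
Height = max y − min y = 7 − (-9) = 16.
Perimeter = 2(10 + 16) = 52.

52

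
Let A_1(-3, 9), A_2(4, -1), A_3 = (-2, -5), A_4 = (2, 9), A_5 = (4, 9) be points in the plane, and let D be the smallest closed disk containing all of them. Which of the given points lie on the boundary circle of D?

A_1, A_3, A_5

The minimum enclosing circle of a finite set is fixed by two of the points (as a diameter) or three (as a circumcircle).
The minimum enclosing circle is determined by three boundary points: A_1, A_3, A_5.
Their circumcentre is (0.5, 31/14) with r² = 5713/98.
The farthest remaining point A_4 is at distance² 4733/98 ≤ 5713/98.
The points at distance exactly r from the centre are A_1, A_3, A_5 — 3 points.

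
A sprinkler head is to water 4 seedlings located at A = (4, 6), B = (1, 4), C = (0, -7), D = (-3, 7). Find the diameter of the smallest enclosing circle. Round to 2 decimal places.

By Welzl's lemma the MEC is supported by two points (diametrically opposite) or three points (on a circumcircle).
The minimum enclosing circle is determined by three boundary points: A, C, D.
Their circumcentre is (-15/38, 9/38) with r² = 37925/722.
The farthest remaining point B is at distance² 11629/722 ≤ 37925/722.
Diameter = 2r = 2√(37925/722) ≈ 14.50.

14.50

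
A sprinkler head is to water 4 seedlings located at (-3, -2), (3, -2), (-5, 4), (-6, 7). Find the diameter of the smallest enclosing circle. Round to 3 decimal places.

The minimum enclosing circle of a finite set is fixed by two of the points (as a diameter) or three (as a circumcircle).
The farthest pair is (3, -2)–(-6, 7) with squared distance 162. The circle on this segment as diameter has centre (-1.5, 2.5) and r² = 162/4 = 40.5.
Check (-3, -2): distance² to centre = 22.5 ≤ 40.5, so it lies inside.
All remaining points lie in this disk, and no smaller disk contains both endpoints, so this is the minimum enclosing circle.
Diameter = 2r = 2√(40.5) ≈ 12.728.

12.728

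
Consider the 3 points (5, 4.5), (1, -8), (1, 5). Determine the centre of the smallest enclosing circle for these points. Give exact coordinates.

(2.21875, -1.5)

Call the three points A, B, C in the order given.
Side lengths²: AB² = 172.25, AC² = 16.25, BC² = 169.
Since AB² = 172.25 < 169 + 16.25 = 185.25, the triangle is acute, so the smallest enclosing circle is the circumcircle.
Circumcentre = (2.21875, -1.5), r² = 43.7353515625.
Centre = (2.21875, -1.5).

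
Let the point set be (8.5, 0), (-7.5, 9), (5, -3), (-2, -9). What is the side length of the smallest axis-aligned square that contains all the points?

The bounding box has width 16 and height 18.
An axis-aligned square enclosing the set must have side ≥ max(width, height).
So the minimum side is max(16, 18) = 18.

18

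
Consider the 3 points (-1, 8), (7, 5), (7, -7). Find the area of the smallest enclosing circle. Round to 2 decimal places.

Call the three points A, B, C in the order given.
Side lengths²: AB² = 73, AC² = 289, BC² = 144.
Since AC² = 289 ≥ 144 + 73 = 217, the angle opposite AC is not acute, so the smallest enclosing circle has AC as diameter.
Centre = midpoint of AC = (3, 0.5), r² = 289/4 = 72.25.
Area = π·r² = π·72.25 ≈ 226.98.

226.98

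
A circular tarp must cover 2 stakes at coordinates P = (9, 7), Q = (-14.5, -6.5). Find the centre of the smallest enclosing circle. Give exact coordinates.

The smallest circle enclosing two points has them as diameter endpoints.
Centre = midpoint = (-2.75, 0.25); r² = |PQ|²/4 = 734.5/4 = 183.625.
Centre = (-2.75, 0.25).

(-2.75, 0.25)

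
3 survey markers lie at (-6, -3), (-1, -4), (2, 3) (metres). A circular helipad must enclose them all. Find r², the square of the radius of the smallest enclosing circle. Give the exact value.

Call the three points A, B, C in the order given.
Side lengths²: AB² = 26, AC² = 100, BC² = 58.
Since AC² = 100 ≥ 58 + 26 = 84, the angle opposite AC is not acute, so the smallest enclosing circle has AC as diameter.
Centre = midpoint of AC = (-2, 0), r² = 100/4 = 25.

25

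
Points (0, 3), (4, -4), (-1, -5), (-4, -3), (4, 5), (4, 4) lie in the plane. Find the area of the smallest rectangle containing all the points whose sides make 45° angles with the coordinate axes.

88

In coordinates u = x + y, v = x − y the rectangle is axis-aligned; the map (x,y)→(u,v) scales areas by 2.
u-values: 3, 0, -6, -7, 9, 8; range = 9 − (-7) = 16.
v-values: -3, 8, 4, -1, -1, 0; range = 8 − (-3) = 11.
Area = (16 × 11) / 2 = 88.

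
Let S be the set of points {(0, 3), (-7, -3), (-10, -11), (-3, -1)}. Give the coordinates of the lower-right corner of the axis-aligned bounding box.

x-range [-10, 0], y-range [-11, 3].
The lower-right corner is (0, -11).

(0, -11)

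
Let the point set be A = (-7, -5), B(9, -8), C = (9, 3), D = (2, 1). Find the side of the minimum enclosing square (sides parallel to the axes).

16

The bounding box has width 16 and height 11.
An axis-aligned square enclosing the set must have side ≥ max(width, height).
So the minimum side is max(16, 11) = 16.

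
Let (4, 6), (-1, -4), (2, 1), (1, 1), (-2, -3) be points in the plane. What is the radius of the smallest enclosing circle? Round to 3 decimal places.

5.590

The farthest pair is (4, 6)–(-1, -4) with squared distance 125. The circle on this segment as diameter has centre (1.5, 1) and r² = 125/4 = 31.25.
Check (2, 1): distance² to centre = 0.25 ≤ 31.25, so it lies inside.
All remaining points lie in this disk, and no smaller disk contains both endpoints, so this is the minimum enclosing circle.
r = √(31.25) ≈ 5.590.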